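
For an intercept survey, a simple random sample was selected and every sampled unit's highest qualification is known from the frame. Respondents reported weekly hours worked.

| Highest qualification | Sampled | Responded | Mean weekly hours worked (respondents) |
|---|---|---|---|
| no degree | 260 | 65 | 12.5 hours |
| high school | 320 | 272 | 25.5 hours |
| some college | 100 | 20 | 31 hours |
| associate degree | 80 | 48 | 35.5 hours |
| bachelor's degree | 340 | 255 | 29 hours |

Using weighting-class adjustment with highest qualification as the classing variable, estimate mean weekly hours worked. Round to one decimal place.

Response rates by class: no degree 65/260 = 25%, high school 272/320 = 85%, some college 20/100 = 20%, associate degree 48/80 = 60%, bachelor's degree 255/340 = 75%.
Inverse-response-rate weighting restores each class to its sampled count, so class totals weight by n_sampled:
  no degree: 260 × 12.5 = 3250
  high school: 320 × 25.5 = 8160
  some college: 100 × 31 = 3100
  associate degree: 80 × 35.5 = 2840
  bachelor's degree: 340 × 29 = 9860
Adjusted estimate = 27,210 / 1,100 = 24.7364 → 24.7.

24.7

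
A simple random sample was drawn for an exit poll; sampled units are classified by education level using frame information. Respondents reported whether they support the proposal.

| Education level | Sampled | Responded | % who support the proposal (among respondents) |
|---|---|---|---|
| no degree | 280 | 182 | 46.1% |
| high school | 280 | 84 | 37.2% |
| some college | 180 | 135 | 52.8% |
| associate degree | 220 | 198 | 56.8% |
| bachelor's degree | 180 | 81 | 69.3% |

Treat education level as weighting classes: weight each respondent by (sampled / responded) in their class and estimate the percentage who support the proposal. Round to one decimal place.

Class response rates: no degree 182/280 = 65%, high school 84/280 = 30%, some college 135/180 = 75%, associate degree 198/220 = 90%, bachelor's degree 81/180 = 45%.
Inverse-response-rate weighting restores each class to its sampled count, so class totals weight by n_sampled:
  no degree: 280 × 46.1 = 12,908
  high school: 280 × 37.2 = 10,416
  some college: 180 × 52.8 = 9504
  associate degree: 220 × 56.8 = 12,496
  bachelor's degree: 180 × 69.3 = 12,474
Adjusted estimate = 57,798 / 1,140 = 50.7 → 50.7%.

50.7%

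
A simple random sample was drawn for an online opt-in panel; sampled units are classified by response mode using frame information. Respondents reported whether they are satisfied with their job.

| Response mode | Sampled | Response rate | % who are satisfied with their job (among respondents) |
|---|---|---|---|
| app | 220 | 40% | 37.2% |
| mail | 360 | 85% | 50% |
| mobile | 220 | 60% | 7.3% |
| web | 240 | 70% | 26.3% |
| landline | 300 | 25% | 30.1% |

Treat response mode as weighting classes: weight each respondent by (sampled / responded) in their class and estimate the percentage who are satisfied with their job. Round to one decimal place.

32.2%

Weighting each respondent by the inverse class response rate inflates each class back to its sampled size, so the class weight is n_sampled:
  app: 220 × 37.2 = 8184
  mail: 360 × 50 = 18,000
  mobile: 220 × 7.3 = 1606
  web: 240 × 26.3 = 6312
  landline: 300 × 30.1 = 9030
Adjusted estimate = 43,132 / 1,340 = 32.1881 → 32.2%.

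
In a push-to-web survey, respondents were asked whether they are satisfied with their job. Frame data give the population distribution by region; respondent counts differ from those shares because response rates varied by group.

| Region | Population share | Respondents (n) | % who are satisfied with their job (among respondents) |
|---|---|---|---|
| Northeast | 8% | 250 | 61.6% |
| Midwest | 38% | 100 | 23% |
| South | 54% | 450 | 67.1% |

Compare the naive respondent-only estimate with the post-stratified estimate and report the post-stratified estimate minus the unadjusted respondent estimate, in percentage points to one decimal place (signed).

-10.0 percentage points

Naive respondent-only estimate (weights = respondent counts):
  (250/800)×61.6 + (100/800)×23 + (450/800)×67.1 = 59.8687%
Reweighting by population region shares:
  0.08×61.6 + 0.38×23 + 0.54×67.1 = 49.902%
Difference = 49.902 − 59.8687 = -9.9667 pp.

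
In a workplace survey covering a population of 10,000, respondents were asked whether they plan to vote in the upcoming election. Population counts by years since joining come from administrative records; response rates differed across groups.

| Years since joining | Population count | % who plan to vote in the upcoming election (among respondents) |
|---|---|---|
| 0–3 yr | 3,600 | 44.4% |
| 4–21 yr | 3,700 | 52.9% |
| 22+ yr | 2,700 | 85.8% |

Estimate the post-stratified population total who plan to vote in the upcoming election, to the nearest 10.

Apply each group's respondent rate to its population count:
  0–3 yr: 3,600 × 44.4% = 1598.4
  4–21 yr: 3,700 × 52.9% = 1957.3
  22+ yr: 2,700 × 85.8% = 2316.6
Estimated total = 5872.3 → 5,870.

5,870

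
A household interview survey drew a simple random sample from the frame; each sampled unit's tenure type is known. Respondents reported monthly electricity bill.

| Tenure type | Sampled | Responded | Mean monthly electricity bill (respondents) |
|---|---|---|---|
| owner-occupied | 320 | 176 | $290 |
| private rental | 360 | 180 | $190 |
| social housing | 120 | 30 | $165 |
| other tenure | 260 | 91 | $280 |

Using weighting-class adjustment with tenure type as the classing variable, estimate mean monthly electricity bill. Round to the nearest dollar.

$239

Class response rates: owner-occupied 176/320 = 55%, private rental 180/360 = 50%, social housing 30/120 = 25%, other tenure 91/260 = 35%.
With weight = n_sampled/n_responded per class, the weighted class total is n_sampled:
  owner-occupied: 320 × 290 = 92,800
  private rental: 360 × 190 = 68,400
  social housing: 120 × 165 = 19,800
  other tenure: 260 × 280 = 72,800
Adjusted estimate = 253,800 / 1,060 = 239.434 → $239.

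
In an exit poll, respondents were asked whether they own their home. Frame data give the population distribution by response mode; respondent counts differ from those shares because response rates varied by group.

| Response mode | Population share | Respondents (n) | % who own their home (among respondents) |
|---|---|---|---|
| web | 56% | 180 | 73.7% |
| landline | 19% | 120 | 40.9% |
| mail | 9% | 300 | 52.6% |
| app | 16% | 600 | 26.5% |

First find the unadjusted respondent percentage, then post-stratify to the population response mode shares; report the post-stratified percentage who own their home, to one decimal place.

Naive respondent-only estimate (weights = respondent counts):
  (180/1200)×73.7 + (120/1200)×40.9 + (300/1200)×52.6 + (600/1200)×26.5 = 41.545%
Post-stratified estimate weights by population shares:
  0.56×73.7 + 0.19×40.9 + 0.09×52.6 + 0.16×26.5 = 58.017%

58.0%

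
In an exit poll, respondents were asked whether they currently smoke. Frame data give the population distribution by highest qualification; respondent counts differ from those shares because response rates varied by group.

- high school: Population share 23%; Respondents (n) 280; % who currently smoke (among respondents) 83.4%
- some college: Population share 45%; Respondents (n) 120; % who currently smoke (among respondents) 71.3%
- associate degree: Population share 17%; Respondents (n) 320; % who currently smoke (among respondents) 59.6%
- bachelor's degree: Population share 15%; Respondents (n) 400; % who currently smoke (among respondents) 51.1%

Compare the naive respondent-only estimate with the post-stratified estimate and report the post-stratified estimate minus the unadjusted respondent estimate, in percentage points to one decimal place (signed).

+5.3 percentage points

Unadjusted (pooled respondent) estimate weights by respondent counts:
  (280/1120)×83.4 + (120/1120)×71.3 + (320/1120)×59.6 + (400/1120)×51.1 = 63.7679%
Post-stratified estimate weights by population shares:
  0.23×83.4 + 0.45×71.3 + 0.17×59.6 + 0.15×51.1 = 69.064%
Difference = 69.064 − 63.7679 = 5.2961 pp.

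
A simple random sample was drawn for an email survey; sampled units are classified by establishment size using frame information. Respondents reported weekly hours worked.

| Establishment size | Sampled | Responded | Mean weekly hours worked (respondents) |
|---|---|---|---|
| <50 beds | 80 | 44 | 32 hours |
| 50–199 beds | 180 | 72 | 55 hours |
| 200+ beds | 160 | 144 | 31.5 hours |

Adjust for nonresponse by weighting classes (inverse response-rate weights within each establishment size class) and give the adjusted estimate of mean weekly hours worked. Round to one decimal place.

Class response rates: <50 beds 44/80 = 55%, 50–199 beds 72/180 = 40%, 200+ beds 144/160 = 90%.
With weight = n_sampled/n_responded per class, the weighted class total is n_sampled:
  <50 beds: 80 × 32 = 2560
  50–199 beds: 180 × 55 = 9900
  200+ beds: 160 × 31.5 = 5040
Adjusted estimate = 17,500 / 420 = 41.6667 → 41.7.

41.7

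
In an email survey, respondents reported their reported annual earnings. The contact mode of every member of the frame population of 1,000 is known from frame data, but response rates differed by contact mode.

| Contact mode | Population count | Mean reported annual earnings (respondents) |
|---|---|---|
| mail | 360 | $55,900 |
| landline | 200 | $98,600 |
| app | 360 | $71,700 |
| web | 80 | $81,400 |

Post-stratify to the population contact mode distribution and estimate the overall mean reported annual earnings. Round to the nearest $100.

$72,200

Weight each group's respondent value by its population share:
  mail: (360/1,000) × 55,900 = 20,124
  landline: (200/1,000) × 98,600 = 19,720
  app: (360/1,000) × 71,700 = 25,812
  web: (80/1,000) × 81,400 = 6512
Post-stratified estimate = 72,168 → $72,200.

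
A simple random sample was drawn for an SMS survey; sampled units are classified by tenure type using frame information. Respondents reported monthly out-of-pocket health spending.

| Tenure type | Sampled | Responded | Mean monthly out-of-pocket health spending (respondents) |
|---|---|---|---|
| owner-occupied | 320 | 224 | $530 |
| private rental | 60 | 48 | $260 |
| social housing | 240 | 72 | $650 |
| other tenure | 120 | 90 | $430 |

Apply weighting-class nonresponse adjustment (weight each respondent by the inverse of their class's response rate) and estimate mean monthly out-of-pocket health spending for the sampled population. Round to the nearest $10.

Class response rates: owner-occupied 224/320 = 70%, private rental 48/60 = 80%, social housing 72/240 = 30%, other tenure 90/120 = 75%.
Each respondent's weight = sampled/responded in their class; summing within a class gives n_sampled, so:
  owner-occupied: 320 × 530 = 169,600
  private rental: 60 × 260 = 15,600
  social housing: 240 × 650 = 156,000
  other tenure: 120 × 430 = 51,600
Adjusted estimate = 392,800 / 740 = 530.811 → $530.

$530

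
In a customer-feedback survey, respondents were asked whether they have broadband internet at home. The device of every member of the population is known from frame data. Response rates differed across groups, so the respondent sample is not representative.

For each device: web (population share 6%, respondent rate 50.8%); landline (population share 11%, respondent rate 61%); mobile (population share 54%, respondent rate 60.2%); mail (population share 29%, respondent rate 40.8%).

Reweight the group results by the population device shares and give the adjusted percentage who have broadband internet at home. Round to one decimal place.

54.1%

Post-stratification weights by population share, not respondent share:
  web: 0.06 × 50.8 = 3.048
  landline: 0.11 × 61 = 6.71
  mobile: 0.54 × 60.2 = 32.508
  mail: 0.29 × 40.8 = 11.832
Post-stratified estimate = 54.098 → 54.1%.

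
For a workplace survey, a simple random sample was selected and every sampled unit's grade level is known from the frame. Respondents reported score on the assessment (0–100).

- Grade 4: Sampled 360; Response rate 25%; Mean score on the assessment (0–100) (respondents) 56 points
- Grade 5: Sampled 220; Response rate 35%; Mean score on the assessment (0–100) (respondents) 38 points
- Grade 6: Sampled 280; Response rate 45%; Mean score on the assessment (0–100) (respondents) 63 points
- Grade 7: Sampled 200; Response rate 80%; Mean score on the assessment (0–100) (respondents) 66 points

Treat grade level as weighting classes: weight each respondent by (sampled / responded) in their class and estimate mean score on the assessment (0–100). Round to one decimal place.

With weight = n_sampled/n_responded per class, the weighted class total is n_sampled:
  Grade 4: 360 × 56 = 20,160
  Grade 5: 220 × 38 = 8360
  Grade 6: 280 × 63 = 17,640
  Grade 7: 200 × 66 = 13,200
Adjusted estimate = 59,360 / 1,060 = 56 → 56.0.

56.0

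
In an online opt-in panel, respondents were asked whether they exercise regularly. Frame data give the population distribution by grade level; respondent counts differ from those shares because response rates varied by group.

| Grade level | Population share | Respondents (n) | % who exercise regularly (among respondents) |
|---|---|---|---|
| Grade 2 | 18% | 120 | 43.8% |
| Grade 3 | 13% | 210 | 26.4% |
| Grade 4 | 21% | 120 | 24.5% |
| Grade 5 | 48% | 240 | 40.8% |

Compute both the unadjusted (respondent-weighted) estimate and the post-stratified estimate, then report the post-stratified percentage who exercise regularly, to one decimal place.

Without adjustment, the pooled respondent share is:
  (120/690)×43.8 + (210/690)×26.4 + (120/690)×24.5 + (240/690)×40.8 = 34.1043%
Post-stratified estimate weights by population shares:
  0.18×43.8 + 0.13×26.4 + 0.21×24.5 + 0.48×40.8 = 36.045%

36.0%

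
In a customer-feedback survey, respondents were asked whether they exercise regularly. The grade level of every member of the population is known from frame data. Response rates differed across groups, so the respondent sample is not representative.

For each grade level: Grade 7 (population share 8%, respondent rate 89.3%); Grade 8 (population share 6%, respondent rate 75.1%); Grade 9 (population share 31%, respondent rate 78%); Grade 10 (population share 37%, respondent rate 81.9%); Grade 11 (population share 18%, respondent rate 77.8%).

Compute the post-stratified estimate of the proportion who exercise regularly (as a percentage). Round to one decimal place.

80.1%

Reweight to the known grade level distribution:
  Grade 7: 0.08 × 89.3 = 7.144
  Grade 8: 0.06 × 75.1 = 4.506
  Grade 9: 0.31 × 78 = 24.18
  Grade 10: 0.37 × 81.9 = 30.303
  Grade 11: 0.18 × 77.8 = 14.004
Post-stratified estimate = 80.137 → 80.1%.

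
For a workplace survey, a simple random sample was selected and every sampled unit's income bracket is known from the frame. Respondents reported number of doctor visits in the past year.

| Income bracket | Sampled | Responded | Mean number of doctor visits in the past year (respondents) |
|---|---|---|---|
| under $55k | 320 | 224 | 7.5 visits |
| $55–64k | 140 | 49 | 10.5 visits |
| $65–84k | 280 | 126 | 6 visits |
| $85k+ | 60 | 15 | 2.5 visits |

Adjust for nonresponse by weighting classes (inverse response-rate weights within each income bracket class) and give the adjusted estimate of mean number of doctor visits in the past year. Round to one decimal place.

7.1

Class response rates: under $55k 224/320 = 70%, $55–64k 49/140 = 35%, $65–84k 126/280 = 45%, $85k+ 15/60 = 25%.
Weighting each respondent by the inverse class response rate inflates each class back to its sampled size, so the class weight is n_sampled:
  under $55k: 320 × 7.5 = 2400
  $55–64k: 140 × 10.5 = 1470
  $65–84k: 280 × 6 = 1680
  $85k+: 60 × 2.5 = 150
Adjusted estimate = 5700 / 800 = 7.125 → 7.1.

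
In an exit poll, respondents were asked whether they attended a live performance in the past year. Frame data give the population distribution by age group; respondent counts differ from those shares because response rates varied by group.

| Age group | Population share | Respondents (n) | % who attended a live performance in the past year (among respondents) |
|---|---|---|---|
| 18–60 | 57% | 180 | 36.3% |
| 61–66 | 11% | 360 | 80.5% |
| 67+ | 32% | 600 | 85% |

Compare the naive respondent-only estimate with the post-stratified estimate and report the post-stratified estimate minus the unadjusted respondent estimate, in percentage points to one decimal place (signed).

-19.1 percentage points

Without adjustment, the pooled respondent share is:
  (180/1140)×36.3 + (360/1140)×80.5 + (600/1140)×85 = 75.8895%
Reweighting by population age group shares:
  0.57×36.3 + 0.11×80.5 + 0.32×85 = 56.746%
Difference = 56.746 − 75.8895 = -19.1435 pp.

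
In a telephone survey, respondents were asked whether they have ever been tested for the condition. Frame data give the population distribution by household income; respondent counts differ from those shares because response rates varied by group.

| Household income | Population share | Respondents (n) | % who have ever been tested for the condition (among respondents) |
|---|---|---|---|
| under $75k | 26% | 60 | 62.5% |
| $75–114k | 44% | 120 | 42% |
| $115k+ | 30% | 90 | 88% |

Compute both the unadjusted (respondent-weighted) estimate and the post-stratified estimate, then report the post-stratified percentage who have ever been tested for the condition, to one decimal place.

Naive respondent-only estimate (weights = respondent counts):
  (60/270)×62.5 + (120/270)×42 + (90/270)×88 = 61.8889%
Reweighting by population household income shares:
  0.26×62.5 + 0.44×42 + 0.3×88 = 61.13%

61.1%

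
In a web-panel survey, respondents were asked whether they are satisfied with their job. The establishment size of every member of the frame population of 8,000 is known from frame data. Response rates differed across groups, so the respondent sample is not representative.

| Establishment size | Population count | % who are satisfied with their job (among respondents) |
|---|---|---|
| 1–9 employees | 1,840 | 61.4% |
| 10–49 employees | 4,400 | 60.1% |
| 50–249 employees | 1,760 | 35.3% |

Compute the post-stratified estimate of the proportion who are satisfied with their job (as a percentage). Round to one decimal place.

Each cell contributes population-share × respondent value:
  1–9 employees: (1,840/8,000) × 61.4 = 14.122
  10–49 employees: (4,400/8,000) × 60.1 = 33.055
  50–249 employees: (1,760/8,000) × 35.3 = 7.766
Post-stratified estimate = 54.943 → 54.9%.

54.9%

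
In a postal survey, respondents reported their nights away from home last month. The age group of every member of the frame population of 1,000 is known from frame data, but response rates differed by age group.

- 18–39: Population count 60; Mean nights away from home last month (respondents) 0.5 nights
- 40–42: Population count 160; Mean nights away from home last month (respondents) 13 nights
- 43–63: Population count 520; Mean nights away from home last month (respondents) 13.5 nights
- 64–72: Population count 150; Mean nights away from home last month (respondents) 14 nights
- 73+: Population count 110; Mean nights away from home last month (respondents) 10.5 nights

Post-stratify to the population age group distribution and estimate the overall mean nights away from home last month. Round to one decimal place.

12.4

Post-stratification weights by population share, not respondent share:
  18–39: (60/1,000) × 0.5 = 0.03
  40–42: (160/1,000) × 13 = 2.08
  43–63: (520/1,000) × 13.5 = 7.02
  64–72: (150/1,000) × 14 = 2.1
  73+: (110/1,000) × 10.5 = 1.155
Post-stratified estimate = 12.385 → 12.4.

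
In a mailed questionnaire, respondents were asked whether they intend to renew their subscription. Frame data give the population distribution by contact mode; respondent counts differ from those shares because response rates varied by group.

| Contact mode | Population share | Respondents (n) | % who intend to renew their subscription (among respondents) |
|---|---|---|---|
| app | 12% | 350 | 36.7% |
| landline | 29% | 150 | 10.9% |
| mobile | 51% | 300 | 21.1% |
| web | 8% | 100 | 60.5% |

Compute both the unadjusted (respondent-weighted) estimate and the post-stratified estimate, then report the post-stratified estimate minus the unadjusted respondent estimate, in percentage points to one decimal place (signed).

-6.7 percentage points

Naive respondent-only estimate (weights = respondent counts):
  (350/900)×36.7 + (150/900)×10.9 + (300/900)×21.1 + (100/900)×60.5 = 29.8444%
Reweighting by population contact mode shares:
  0.12×36.7 + 0.29×10.9 + 0.51×21.1 + 0.08×60.5 = 23.166%
Difference = 23.166 − 29.8444 = -6.6784 pp.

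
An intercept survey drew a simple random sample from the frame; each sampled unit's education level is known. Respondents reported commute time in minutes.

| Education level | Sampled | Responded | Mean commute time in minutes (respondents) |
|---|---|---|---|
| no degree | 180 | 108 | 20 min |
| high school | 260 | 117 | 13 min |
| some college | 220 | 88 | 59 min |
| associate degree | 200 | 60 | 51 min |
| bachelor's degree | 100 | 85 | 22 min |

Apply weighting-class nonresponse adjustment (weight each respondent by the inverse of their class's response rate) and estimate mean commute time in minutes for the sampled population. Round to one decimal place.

Class response rates: no degree 108/180 = 60%, high school 117/260 = 45%, some college 88/220 = 40%, associate degree 60/200 = 30%, bachelor's degree 85/100 = 85%.
Weighting each respondent by the inverse class response rate inflates each class back to its sampled size, so the class weight is n_sampled:
  no degree: 180 × 20 = 3600
  high school: 260 × 13 = 3380
  some college: 220 × 59 = 12,980
  associate degree: 200 × 51 = 10,200
  bachelor's degree: 100 × 22 = 2200
Adjusted estimate = 32,360 / 960 = 33.7083 → 33.7.

33.7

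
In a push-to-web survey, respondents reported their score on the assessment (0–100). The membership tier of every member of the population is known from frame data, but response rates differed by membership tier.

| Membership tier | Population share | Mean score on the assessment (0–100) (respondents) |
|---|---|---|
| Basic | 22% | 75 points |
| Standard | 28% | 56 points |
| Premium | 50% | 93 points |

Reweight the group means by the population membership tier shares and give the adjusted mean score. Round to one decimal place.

78.7

Weight each group's respondent value by its population share:
  Basic: 0.22 × 75 = 16.5
  Standard: 0.28 × 56 = 15.68
  Premium: 0.5 × 93 = 46.5
Post-stratified estimate = 78.68 → 78.7.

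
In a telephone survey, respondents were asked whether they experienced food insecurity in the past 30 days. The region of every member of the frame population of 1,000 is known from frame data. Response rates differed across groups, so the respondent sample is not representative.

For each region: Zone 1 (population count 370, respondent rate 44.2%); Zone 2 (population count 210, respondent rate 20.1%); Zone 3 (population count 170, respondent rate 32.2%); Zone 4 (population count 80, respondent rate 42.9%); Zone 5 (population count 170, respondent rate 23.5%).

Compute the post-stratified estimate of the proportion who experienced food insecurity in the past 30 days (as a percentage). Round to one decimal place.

33.5%

Weight each group's respondent value by its population share:
  Zone 1: (370/1,000) × 44.2 = 16.354
  Zone 2: (210/1,000) × 20.1 = 4.221
  Zone 3: (170/1,000) × 32.2 = 5.474
  Zone 4: (80/1,000) × 42.9 = 3.432
  Zone 5: (170/1,000) × 23.5 = 3.995
Post-stratified estimate = 33.476 → 33.5%.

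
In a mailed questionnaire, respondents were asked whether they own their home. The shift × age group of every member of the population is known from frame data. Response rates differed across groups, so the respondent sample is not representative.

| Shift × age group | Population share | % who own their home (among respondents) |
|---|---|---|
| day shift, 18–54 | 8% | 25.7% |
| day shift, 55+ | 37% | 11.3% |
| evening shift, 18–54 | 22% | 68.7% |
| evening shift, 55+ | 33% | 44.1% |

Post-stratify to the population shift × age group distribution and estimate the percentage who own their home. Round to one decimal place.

Weight each group's respondent value by its population share:
  day shift, 18–54: 0.08 × 25.7 = 2.056
  day shift, 55+: 0.37 × 11.3 = 4.181
  evening shift, 18–54: 0.22 × 68.7 = 15.114
  evening shift, 55+: 0.33 × 44.1 = 14.553
Post-stratified estimate = 35.904 → 35.9%.

35.9%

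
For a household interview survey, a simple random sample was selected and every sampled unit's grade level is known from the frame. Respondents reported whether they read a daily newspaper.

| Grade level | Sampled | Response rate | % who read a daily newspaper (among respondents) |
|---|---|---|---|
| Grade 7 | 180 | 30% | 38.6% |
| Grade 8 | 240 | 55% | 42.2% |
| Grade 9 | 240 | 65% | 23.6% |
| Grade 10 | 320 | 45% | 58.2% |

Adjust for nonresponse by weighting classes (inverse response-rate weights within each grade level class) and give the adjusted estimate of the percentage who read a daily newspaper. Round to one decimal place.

Each respondent's weight = sampled/responded in their class; summing within a class gives n_sampled, so:
  Grade 7: 180 × 38.6 = 6948
  Grade 8: 240 × 42.2 = 10,128
  Grade 9: 240 × 23.6 = 5664
  Grade 10: 320 × 58.2 = 18,624
Adjusted estimate = 41,364 / 980 = 42.2082 → 42.2%.

42.2%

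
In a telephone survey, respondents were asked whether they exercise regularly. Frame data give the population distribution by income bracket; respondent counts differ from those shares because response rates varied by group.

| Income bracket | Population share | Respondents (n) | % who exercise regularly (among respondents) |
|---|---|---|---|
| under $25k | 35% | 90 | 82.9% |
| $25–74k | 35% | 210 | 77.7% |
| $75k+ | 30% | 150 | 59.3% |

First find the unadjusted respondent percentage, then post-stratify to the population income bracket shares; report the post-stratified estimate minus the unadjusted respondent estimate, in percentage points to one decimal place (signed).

Without adjustment, the pooled respondent share is:
  (90/450)×82.9 + (210/450)×77.7 + (150/450)×59.3 = 72.6067%
Post-stratified estimate weights by population shares:
  0.35×82.9 + 0.35×77.7 + 0.3×59.3 = 74%
Difference = 74 − 72.6067 = 1.3933 pp.

+1.4 percentage points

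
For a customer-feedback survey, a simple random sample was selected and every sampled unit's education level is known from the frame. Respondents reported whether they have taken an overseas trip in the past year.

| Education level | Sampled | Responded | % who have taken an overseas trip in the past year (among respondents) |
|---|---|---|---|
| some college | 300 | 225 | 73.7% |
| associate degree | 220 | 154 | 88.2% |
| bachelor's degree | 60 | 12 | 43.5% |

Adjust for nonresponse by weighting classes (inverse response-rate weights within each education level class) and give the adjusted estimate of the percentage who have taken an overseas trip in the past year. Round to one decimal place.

Response rates by class: some college 225/300 = 75%, associate degree 154/220 = 70%, bachelor's degree 12/60 = 20%.
Inverse-response-rate weighting restores each class to its sampled count, so class totals weight by n_sampled:
  some college: 300 × 73.7 = 22,110
  associate degree: 220 × 88.2 = 19,404
  bachelor's degree: 60 × 43.5 = 2610
Adjusted estimate = 44,124 / 580 = 76.0759 → 76.1%.

76.1%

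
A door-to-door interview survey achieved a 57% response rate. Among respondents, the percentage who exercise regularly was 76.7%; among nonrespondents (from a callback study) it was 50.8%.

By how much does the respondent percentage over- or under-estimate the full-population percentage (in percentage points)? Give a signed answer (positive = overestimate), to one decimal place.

+11.1 percentage points

Nonresponse fraction = 1 − 0.57 = 0.43.
Bias = (nonresponse fraction) × (respondent percentage − nonrespondent percentage)
     = 0.43 × (76.7 − 50.8) = 0.43 × 25.9 = 11.137.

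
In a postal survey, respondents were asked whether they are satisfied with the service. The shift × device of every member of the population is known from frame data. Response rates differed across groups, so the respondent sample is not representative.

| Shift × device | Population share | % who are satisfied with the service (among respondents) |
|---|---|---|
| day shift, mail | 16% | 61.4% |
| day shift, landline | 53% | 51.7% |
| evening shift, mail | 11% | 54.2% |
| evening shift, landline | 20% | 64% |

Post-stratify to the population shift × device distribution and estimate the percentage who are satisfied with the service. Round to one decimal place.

56.0%

Each cell contributes population-share × respondent value:
  day shift, mail: 0.16 × 61.4 = 9.824
  day shift, landline: 0.53 × 51.7 = 27.401
  evening shift, mail: 0.11 × 54.2 = 5.962
  evening shift, landline: 0.2 × 64 = 12.8
Post-stratified estimate = 55.987 → 56.0%.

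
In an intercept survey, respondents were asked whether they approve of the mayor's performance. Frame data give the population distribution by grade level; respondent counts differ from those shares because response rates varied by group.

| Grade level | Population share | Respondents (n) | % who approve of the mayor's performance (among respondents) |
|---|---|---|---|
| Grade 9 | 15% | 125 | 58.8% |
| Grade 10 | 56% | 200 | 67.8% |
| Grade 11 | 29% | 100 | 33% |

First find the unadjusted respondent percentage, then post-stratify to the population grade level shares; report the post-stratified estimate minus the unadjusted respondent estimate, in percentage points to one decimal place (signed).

-0.6 percentage points

Without adjustment, the pooled respondent share is:
  (125/425)×58.8 + (200/425)×67.8 + (100/425)×33 = 56.9647%
Post-stratifying to population shares instead:
  0.15×58.8 + 0.56×67.8 + 0.29×33 = 56.358%
Difference = 56.358 − 56.9647 = -0.6067 pp.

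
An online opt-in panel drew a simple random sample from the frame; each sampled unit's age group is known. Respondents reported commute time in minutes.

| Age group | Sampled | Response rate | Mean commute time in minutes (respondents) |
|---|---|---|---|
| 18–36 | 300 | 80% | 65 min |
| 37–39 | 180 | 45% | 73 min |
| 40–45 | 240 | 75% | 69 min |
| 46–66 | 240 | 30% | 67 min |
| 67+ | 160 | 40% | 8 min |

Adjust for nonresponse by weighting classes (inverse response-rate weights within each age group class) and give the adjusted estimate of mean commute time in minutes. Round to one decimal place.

59.4

Inverse-response-rate weighting restores each class to its sampled count, so class totals weight by n_sampled:
  18–36: 300 × 65 = 19,500
  37–39: 180 × 73 = 13,140
  40–45: 240 × 69 = 16,560
  46–66: 240 × 67 = 16,080
  67+: 160 × 8 = 1280
Adjusted estimate = 66,560 / 1,120 = 59.4286 → 59.4.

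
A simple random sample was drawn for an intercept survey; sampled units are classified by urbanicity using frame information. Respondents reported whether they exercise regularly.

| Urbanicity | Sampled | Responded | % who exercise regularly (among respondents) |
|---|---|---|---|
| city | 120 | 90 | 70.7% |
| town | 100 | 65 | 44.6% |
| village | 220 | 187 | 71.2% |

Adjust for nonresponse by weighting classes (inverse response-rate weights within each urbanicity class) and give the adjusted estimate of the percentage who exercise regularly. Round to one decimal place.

65.0%

Response rates by class: city 90/120 = 75%, town 65/100 = 65%, village 187/220 = 85%.
Each respondent's weight = sampled/responded in their class; summing within a class gives n_sampled, so:
  city: 120 × 70.7 = 8484
  town: 100 × 44.6 = 4460
  village: 220 × 71.2 = 15,664
Adjusted estimate = 28,608 / 440 = 65.0182 → 65.0%.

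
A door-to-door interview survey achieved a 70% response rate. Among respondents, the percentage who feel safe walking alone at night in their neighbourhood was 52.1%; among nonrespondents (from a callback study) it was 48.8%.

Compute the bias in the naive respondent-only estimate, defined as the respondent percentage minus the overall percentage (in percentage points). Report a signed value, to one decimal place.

Nonresponse fraction = 1 − 0.7 = 0.3.
Bias = (nonresponse fraction) × (respondent percentage − nonrespondent percentage)
     = 0.3 × (52.1 − 48.8) = 0.3 × 3.3 = 0.99.

+1.0 percentage points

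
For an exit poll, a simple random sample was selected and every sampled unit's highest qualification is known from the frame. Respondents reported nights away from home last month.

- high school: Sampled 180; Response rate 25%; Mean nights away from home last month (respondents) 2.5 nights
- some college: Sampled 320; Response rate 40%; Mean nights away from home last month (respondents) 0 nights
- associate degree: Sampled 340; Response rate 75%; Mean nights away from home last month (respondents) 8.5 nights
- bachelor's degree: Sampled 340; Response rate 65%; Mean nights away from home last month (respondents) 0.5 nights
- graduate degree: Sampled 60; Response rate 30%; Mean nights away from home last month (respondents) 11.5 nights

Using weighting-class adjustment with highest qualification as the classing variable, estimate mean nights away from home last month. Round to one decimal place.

3.4

With weight = n_sampled/n_responded per class, the weighted class total is n_sampled:
  high school: 180 × 2.5 = 450
  some college: 320 × 0 = 0
  associate degree: 340 × 8.5 = 2890
  bachelor's degree: 340 × 0.5 = 170
  graduate degree: 60 × 11.5 = 690
Adjusted estimate = 4200 / 1,240 = 3.3871 → 3.4.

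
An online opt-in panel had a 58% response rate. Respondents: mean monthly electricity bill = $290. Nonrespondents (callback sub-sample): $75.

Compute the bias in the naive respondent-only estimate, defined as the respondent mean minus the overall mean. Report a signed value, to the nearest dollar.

Nonresponse fraction = 1 − 0.58 = 0.42.
Bias = (nonresponse fraction) × (respondent mean − nonrespondent mean)
     = 0.42 × (290 − 75) = 0.42 × 215 = 90.3.

+$90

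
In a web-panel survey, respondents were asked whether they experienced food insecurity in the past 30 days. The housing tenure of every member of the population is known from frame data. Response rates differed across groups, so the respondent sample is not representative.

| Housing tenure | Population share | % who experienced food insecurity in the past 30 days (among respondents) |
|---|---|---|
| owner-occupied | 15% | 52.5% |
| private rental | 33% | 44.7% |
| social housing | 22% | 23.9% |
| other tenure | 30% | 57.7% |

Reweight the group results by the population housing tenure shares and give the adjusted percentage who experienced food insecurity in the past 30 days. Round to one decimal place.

45.2%

Weight each group's respondent value by its population share:
  owner-occupied: 0.15 × 52.5 = 7.875
  private rental: 0.33 × 44.7 = 14.751
  social housing: 0.22 × 23.9 = 5.258
  other tenure: 0.3 × 57.7 = 17.31
Post-stratified estimate = 45.194 → 45.2%.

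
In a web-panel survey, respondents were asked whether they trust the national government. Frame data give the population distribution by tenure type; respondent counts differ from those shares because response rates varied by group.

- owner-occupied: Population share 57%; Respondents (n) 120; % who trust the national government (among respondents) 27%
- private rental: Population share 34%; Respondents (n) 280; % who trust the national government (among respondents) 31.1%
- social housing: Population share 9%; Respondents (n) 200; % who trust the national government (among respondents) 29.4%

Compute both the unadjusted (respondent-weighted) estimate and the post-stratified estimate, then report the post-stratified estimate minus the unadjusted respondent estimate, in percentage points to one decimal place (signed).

Unadjusted (pooled respondent) estimate weights by respondent counts:
  (120/600)×27 + (280/600)×31.1 + (200/600)×29.4 = 29.7133%
Post-stratifying to population shares instead:
  0.57×27 + 0.34×31.1 + 0.09×29.4 = 28.61%
Difference = 28.61 − 29.7133 = -1.1033 pp.

-1.1 percentage points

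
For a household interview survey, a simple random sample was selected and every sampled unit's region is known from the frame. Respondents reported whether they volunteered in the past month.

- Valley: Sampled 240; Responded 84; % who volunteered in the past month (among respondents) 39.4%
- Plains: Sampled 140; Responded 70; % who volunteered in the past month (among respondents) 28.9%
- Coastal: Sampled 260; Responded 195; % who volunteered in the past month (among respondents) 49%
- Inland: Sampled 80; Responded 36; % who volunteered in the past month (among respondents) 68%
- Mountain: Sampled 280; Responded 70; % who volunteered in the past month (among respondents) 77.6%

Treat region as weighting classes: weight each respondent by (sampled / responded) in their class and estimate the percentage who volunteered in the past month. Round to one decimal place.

Class response rates: Valley 84/240 = 35%, Plains 70/140 = 50%, Coastal 195/260 = 75%, Inland 36/80 = 45%, Mountain 70/280 = 25%.
Inverse-response-rate weighting restores each class to its sampled count, so class totals weight by n_sampled:
  Valley: 240 × 39.4 = 9456
  Plains: 140 × 28.9 = 4046
  Coastal: 260 × 49 = 12,740
  Inland: 80 × 68 = 5440
  Mountain: 280 × 77.6 = 21,728
Adjusted estimate = 53,410 / 1,000 = 53.41 → 53.4%.

53.4%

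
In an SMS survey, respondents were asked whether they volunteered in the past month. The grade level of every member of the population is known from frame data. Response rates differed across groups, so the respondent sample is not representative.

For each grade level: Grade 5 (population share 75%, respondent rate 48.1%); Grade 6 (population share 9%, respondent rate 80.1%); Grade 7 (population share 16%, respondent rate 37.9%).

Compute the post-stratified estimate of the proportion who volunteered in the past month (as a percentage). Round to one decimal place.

Reweight to the known grade level distribution:
  Grade 5: 0.75 × 48.1 = 36.075
  Grade 6: 0.09 × 80.1 = 7.209
  Grade 7: 0.16 × 37.9 = 6.064
Post-stratified estimate = 49.348 → 49.3%.

49.3%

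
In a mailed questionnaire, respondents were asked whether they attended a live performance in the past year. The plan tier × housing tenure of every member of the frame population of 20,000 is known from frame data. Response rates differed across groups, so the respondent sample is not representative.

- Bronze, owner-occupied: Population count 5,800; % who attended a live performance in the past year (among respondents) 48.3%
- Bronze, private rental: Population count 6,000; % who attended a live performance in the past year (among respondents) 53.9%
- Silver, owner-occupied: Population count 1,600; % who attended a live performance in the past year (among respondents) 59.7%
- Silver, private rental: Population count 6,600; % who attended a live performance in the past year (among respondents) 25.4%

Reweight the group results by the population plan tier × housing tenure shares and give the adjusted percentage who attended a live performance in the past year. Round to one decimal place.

Post-stratification weights by population share, not respondent share:
  Bronze, owner-occupied: (5,800/20,000) × 48.3 = 14.007
  Bronze, private rental: (6,000/20,000) × 53.9 = 16.17
  Silver, owner-occupied: (1,600/20,000) × 59.7 = 4.776
  Silver, private rental: (6,600/20,000) × 25.4 = 8.382
Post-stratified estimate = 43.335 → 43.3%.

43.3%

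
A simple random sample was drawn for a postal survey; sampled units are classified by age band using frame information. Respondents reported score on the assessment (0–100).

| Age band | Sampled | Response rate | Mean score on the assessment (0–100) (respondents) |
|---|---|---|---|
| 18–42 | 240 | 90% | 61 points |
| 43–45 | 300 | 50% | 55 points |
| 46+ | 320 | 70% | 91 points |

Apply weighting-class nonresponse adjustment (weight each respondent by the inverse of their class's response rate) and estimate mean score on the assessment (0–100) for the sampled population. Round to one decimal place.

70.1

Inverse-response-rate weighting restores each class to its sampled count, so class totals weight by n_sampled:
  18–42: 240 × 61 = 14,640
  43–45: 300 × 55 = 16,500
  46+: 320 × 91 = 29,120
Adjusted estimate = 60,260 / 860 = 70.0698 → 70.1.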